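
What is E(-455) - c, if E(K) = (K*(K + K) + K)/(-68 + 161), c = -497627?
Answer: 15564302/31 ≈ 5.0207e+5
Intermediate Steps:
E(K) = K/93 + 2*K²/93 (E(K) = (K*(2*K) + K)/93 = (2*K² + K)*(1/93) = (K + 2*K²)*(1/93) = K/93 + 2*K²/93)
E(-455) - c = (1/93)*(-455)*(1 + 2*(-455)) - 1*(-497627) = (1/93)*(-455)*(1 - 910) + 497627 = (1/93)*(-455)*(-909) + 497627 = 137865/31 + 497627 = 15564302/31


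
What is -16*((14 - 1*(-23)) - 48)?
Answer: 176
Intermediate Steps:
-16*((14 - 1*(-23)) - 48) = -16*((14 + 23) - 48) = -16*(37 - 48) = -16*(-11) = 176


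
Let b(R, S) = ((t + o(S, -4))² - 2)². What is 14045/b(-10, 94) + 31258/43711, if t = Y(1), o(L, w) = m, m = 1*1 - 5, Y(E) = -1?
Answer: 630456477/23123119 ≈ 27.265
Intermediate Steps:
m = -4 (m = 1 - 5 = -4)
o(L, w) = -4
t = -1
b(R, S) = 529 (b(R, S) = ((-1 - 4)² - 2)² = ((-5)² - 2)² = (25 - 2)² = 23² = 529)
14045/b(-10, 94) + 31258/43711 = 14045/529 + 31258/43711 = 630456477/23123119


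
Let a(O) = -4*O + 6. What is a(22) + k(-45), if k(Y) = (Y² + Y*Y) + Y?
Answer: 3923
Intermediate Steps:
a(O) = 6 - 4*O
k(Y) = Y + 2*Y² (k(Y) = (Y² + Y²) + Y = 2*Y² + Y = Y + 2*Y²)
a(22) + k(-45) = (6 - 4*22) - 45*(1 + 2*(-45)) = (6 - 88) - 45*(1 - 90) = -82 - 45*(-89) = -82 + 4005 = 3923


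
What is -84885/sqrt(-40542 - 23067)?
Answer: 28295*I*sqrt(63609)/21203 ≈ 336.57*I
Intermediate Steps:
-84885/sqrt(-40542 - 23067) = -84885*(-I*sqrt(63609)/63609) = -(-28295)*I*sqrt(63609)/21203 = 28295*I*sqrt(63609)/21203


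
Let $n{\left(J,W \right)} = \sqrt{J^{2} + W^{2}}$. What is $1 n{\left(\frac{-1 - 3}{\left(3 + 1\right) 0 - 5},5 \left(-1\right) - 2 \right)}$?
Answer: $\frac{\sqrt{1241}}{5} \approx 7.0456$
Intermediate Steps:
$1 n{\left(\frac{-1 - 3}{\left(3 + 1\right) 0 - 5},5 \left(-1\right) - 2 \right)} = 1 \sqrt{\left(\frac{-1 - 3}{\left(3 + 1\right) 0 - 5}\right)^{2} + \left(5 \left(-1\right) - 2\right)^{2}} = 1 \sqrt{\left(- \frac{4}{4 \cdot 0 - 5}\right)^{2} + \left(-5 - 2\right)^{2}} = 1 \sqrt{\left(- \frac{4}{0 - 5}\right)^{2} + \left(-7\right)^{2}} = 1 \sqrt{\left(- \frac{4}{-5}\right)^{2} + 49} = 1 \sqrt{\left(\left(-4\right) \left(- \frac{1}{5}\right)\right)^{2} + 49} = 1 \sqrt{\left(\frac{4}{5}\right)^{2} + 49} = 1 \sqrt{\frac{16}{25} + 49} = 1 \sqrt{\frac{1241}{25}} = 1 \frac{\sqrt{1241}}{5} = \frac{\sqrt{1241}}{5}$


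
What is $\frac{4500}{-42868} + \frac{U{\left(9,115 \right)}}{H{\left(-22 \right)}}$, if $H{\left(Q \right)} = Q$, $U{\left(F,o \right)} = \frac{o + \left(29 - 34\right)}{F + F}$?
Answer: $- \frac{73835}{192906} \approx -0.38275$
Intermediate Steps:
$U{\left(F,o \right)} = \frac{-5 + o}{2 F}$ ($U{\left(F,o \right)} = \frac{o - 5}{2 F} = \left(-5 + o\right) \frac{1}{2 F} = \frac{-5 + o}{2 F}$)
$\frac{4500}{-42868} + \frac{U{\left(9,115 \right)}}{H{\left(-22 \right)}} = \frac{4500}{-42868} + \frac{\frac{1}{2} \cdot \frac{1}{9} \left(-5 + 115\right)}{-22} = 4500 \left(- \frac{1}{42868}\right) + \frac{1}{2} \cdot \frac{1}{9} \cdot 110 \left(- \frac{1}{22}\right) = - \frac{1125}{10717} + \frac{55}{9} \left(- \frac{1}{22}\right) = - \frac{1125}{10717} - \frac{5}{18} = - \frac{73835}{192906}$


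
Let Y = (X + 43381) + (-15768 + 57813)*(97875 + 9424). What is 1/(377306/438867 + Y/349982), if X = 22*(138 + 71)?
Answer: 76797775197/990025873027385 ≈ 7.7571e-5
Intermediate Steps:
X = 4598 (X = 22*209 = 4598)
Y = 4511434434 (Y = (4598 + 43381) + (-15768 + 57813)*(97875 + 9424) = 47979 + 42045*107299 = 47979 + 4511386455 = 4511434434)
1/(377306/438867 + Y/349982) = 1/(377306/438867 + 4511434434/349982) = 1/(377306*(1/438867) + 4511434434*(1/349982)) = 1/(377306/438867 + 2255717217/174991) = 1/(990025873027385/76797775197) = 76797775197/990025873027385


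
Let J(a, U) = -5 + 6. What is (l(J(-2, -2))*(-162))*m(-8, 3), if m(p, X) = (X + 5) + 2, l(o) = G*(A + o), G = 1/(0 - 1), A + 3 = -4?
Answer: -9720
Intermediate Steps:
A = -7 (A = -3 - 4 = -7)
J(a, U) = 1
G = -1 (G = 1/(-1) = -1)
l(o) = 7 - o (l(o) = -(-7 + o) = 7 - o)
m(p, X) = 7 + X (m(p, X) = (5 + X) + 2 = 7 + X)
(l(J(-2, -2))*(-162))*m(-8, 3) = ((7 - 1*1)*(-162))*(7 + 3) = ((7 - 1)*(-162))*10 = (6*(-162))*10 = -972*10 = -9720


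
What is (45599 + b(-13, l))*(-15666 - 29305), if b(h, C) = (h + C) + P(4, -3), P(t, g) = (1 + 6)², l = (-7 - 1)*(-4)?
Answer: -2053690657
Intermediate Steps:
l = 32 (l = -8*(-4) = 32)
P(t, g) = 49 (P(t, g) = 7² = 49)
b(h, C) = 49 + C + h (b(h, C) = (h + C) + 49 = (C + h) + 49 = 49 + C + h)
(45599 + b(-13, l))*(-15666 - 29305) = (45599 + (49 + 32 - 13))*(-15666 - 29305) = (45599 + 68)*(-44971) = 45667*(-44971) = -2053690657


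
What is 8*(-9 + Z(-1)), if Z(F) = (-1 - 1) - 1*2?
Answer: -104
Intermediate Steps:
Z(F) = -4 (Z(F) = -2 - 2 = -4)
8*(-9 + Z(-1)) = 8*(-9 - 4) = 8*(-13) = -104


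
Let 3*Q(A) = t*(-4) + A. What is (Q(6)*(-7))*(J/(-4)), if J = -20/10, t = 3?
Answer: 7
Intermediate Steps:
J = -2 (J = -20*1/10 = -2)
Q(A) = -4 + A/3 (Q(A) = (3*(-4) + A)/3 = (-12 + A)/3 = -4 + A/3)
(Q(6)*(-7))*(J/(-4)) = ((-4 + (1/3)*6)*(-7))*(-2/(-4)) = ((-4 + 2)*(-7))*(-2*(-1/4)) = -2*(-7)*(1/2) = 14*(1/2) = 7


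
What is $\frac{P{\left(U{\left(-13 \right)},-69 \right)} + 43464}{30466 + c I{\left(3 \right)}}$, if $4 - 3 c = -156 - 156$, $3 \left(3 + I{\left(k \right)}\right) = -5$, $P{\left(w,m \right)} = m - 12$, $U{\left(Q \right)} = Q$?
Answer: $\frac{390447}{269770} \approx 1.4473$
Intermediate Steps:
$P{\left(w,m \right)} = -12 + m$
$I{\left(k \right)} = - \frac{14}{3}$ ($I{\left(k \right)} = -3 + \frac{1}{3} \left(-5\right) = -3 - \frac{5}{3} = - \frac{14}{3}$)
$c = \frac{316}{3}$ ($c = \frac{4}{3} - \frac{-156 - 156}{3} = \frac{4}{3} - -104 = \frac{4}{3} + 104 = \frac{316}{3} \approx 105.33$)
$\frac{P{\left(U{\left(-13 \right)},-69 \right)} + 43464}{30466 + c I{\left(3 \right)}} = \frac{\left(-12 - 69\right) + 43464}{30466 + \frac{316}{3} \left(- \frac{14}{3}\right)} = \frac{-81 + 43464}{30466 - \frac{4424}{9}} = \frac{43383}{\frac{269770}{9}} = 43383 \cdot \frac{9}{269770} = \frac{390447}{269770}$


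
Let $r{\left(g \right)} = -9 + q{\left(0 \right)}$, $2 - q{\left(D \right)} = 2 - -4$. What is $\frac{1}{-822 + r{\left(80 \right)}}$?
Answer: $- \frac{1}{835} \approx -0.0011976$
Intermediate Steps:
$q{\left(D \right)} = -4$ ($q{\left(D \right)} = 2 - \left(2 - -4\right) = 2 - \left(2 + 4\right) = 2 - 6 = -4$)
$r{\left(g \right)} = -13$ ($r{\left(g \right)} = -9 - 4 = -13$)
$\frac{1}{-822 + r{\left(80 \right)}} = \frac{1}{-822 - 13} = \frac{1}{-835} = - \frac{1}{835}$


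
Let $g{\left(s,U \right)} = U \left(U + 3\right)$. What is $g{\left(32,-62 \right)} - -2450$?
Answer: $6108$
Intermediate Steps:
$g{\left(s,U \right)} = U \left(3 + U\right)$
$g{\left(32,-62 \right)} - -2450 = - 62 \left(3 - 62\right) - -2450 = \left(-62\right) \left(-59\right) + 2450 = 3658 + 2450 = 6108$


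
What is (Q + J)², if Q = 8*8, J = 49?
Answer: 12769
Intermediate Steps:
Q = 64
(Q + J)² = (64 + 49)² = 113² = 12769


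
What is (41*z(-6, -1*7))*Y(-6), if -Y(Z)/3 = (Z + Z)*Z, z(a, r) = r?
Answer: 61992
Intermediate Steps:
Y(Z) = -6*Z² (Y(Z) = -3*(Z + Z)*Z = -3*2*Z*Z = -6*Z²)
(41*z(-6, -1*7))*Y(-6) = (41*(-1*7))*(-6*(-6)²) = (41*(-7))*(-6*36) = -287*(-216) = 61992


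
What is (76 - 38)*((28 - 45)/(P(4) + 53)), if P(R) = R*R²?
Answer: -646/117 ≈ -5.5214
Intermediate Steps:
P(R) = R³
(76 - 38)*((28 - 45)/(P(4) + 53)) = (76 - 38)*((28 - 45)/(4³ + 53)) = 38*(-17/(64 + 53)) = 38*(-17/117) = -646/117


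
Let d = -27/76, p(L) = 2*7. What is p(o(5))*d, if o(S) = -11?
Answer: -189/38 ≈ -4.9737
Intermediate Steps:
p(L) = 14
d = -27/76 (d = -27*1/76 = -27/76 ≈ -0.35526)
p(o(5))*d = 14*(-27/76) = -189/38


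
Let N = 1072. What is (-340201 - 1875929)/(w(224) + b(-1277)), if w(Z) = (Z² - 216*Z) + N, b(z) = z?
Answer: -738710/529 ≈ -1396.4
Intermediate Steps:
w(Z) = 1072 + Z² - 216*Z (w(Z) = (Z² - 216*Z) + 1072 = 1072 + Z² - 216*Z)
(-340201 - 1875929)/(w(224) + b(-1277)) = (-340201 - 1875929)/((1072 + 224² - 216*224) - 1277) = -2216130/((1072 + 50176 - 48384) - 1277) = -2216130/(2864 - 1277) = -2216130/1587 = -2216130*1/1587 = -738710/529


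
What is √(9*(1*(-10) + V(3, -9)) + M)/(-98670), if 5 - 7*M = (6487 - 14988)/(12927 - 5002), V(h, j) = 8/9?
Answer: -I*√2496832114/547371825 ≈ -9.1288e-5*I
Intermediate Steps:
V(h, j) = 8/9 (V(h, j) = 8*(⅑) = 8/9)
M = 48126/55475 (M = 5/7 - (6487 - 14988)/(7*(12927 - 5002)) = 5/7 - (-8501)/(7*7925) = 5/7 - ⅐*(-8501/7925) = 5/7 + 8501/55475 = 48126/55475 ≈ 0.86753)
√(9*(1*(-10) + V(3, -9)) + M)/(-98670) = √(9*(1*(-10) + 8/9) + 48126/55475)/(-98670) = √(9*(-10 + 8/9) + 48126/55475)*(-1/98670) = √(9*(-82/9) + 48126/55475)*(-1/98670) = √(-82 + 48126/55475)*(-1/98670) = √(-4500824/55475)*(-1/98670) = (2*I*√2496832114/11095)*(-1/98670) = -I*√2496832114/547371825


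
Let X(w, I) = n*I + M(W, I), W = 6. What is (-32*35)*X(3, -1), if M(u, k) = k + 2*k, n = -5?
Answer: -2240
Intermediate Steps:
M(u, k) = 3*k
X(w, I) = -2*I (X(w, I) = -5*I + 3*I = -2*I)
(-32*35)*X(3, -1) = (-32*35)*(-2*(-1)) = -1120*2 = -2240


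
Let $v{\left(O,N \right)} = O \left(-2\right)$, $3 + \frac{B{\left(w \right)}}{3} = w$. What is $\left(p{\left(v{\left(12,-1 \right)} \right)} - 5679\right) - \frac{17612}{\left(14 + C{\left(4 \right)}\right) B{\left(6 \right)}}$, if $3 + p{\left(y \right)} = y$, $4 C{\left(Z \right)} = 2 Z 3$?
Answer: $- \frac{261173}{45} \approx -5803.8$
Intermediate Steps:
$C{\left(Z \right)} = \frac{3 Z}{2}$ ($C{\left(Z \right)} = \frac{2 Z 3}{4} = \frac{6 Z}{4} = \frac{3 Z}{2}$)
$B{\left(w \right)} = -9 + 3 w$
$v{\left(O,N \right)} = - 2 O$
$p{\left(y \right)} = -3 + y$
$\left(p{\left(v{\left(12,-1 \right)} \right)} - 5679\right) - \frac{17612}{\left(14 + C{\left(4 \right)}\right) B{\left(6 \right)}} = \left(\left(-3 - 24\right) - 5679\right) - \frac{17612}{\left(14 + \frac{3}{2} \cdot 4\right) \left(-9 + 3 \cdot 6\right)} = \left(\left(-3 - 24\right) - 5679\right) - \frac{17612}{\left(14 + 6\right) \left(-9 + 18\right)} = \left(-27 - 5679\right) - \frac{17612}{20 \cdot 9} = -5706 - \frac{17612}{180} = -5706 - \frac{4403}{45} = - \frac{261173}{45}$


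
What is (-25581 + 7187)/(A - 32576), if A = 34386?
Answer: -9197/905 ≈ -10.162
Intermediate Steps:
(-25581 + 7187)/(A - 32576) = (-25581 + 7187)/(34386 - 32576) = -18394/1810 = -18394*1/1810 = -9197/905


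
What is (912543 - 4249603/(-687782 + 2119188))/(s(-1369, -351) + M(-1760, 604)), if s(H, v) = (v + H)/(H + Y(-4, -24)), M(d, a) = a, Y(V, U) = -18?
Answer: 258817226801555/171659933144 ≈ 1507.7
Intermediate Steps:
s(H, v) = (H + v)/(-18 + H) (s(H, v) = (v + H)/(H - 18) = (H + v)/(-18 + H))
(912543 - 4249603/(-687782 + 2119188))/(s(-1369, -351) + M(-1760, 604)) = (912543 - 4249603/(-687782 + 2119188))/((-1369 - 351)/(-18 - 1369) + 604) = (912543 - 4249603/1431406)/(-1720/(-1387) + 604) = (912543 - 4249603*1/1431406)/(-1/1387*(-1720) + 604) = (912543 - 4249603/1431406)/(1720/1387 + 604) = 1306215275855/(1431406*(839468/1387)) = (1306215275855/1431406)*(1387/839468) = 258817226801555/171659933144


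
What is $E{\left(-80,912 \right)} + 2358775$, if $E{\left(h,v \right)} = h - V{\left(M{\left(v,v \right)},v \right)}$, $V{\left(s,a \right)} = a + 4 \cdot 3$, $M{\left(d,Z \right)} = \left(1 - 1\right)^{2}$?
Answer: $2357771$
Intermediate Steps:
$M{\left(d,Z \right)} = 0$ ($M{\left(d,Z \right)} = 0^{2} = 0$)
$V{\left(s,a \right)} = 12 + a$ ($V{\left(s,a \right)} = a + 12 = 12 + a$)
$E{\left(h,v \right)} = -12 + h - v$ ($E{\left(h,v \right)} = h - \left(12 + v\right) = -12 + h - v$)
$E{\left(-80,912 \right)} + 2358775 = \left(-12 - 80 - 912\right) + 2358775 = -1004 + 2358775 = 2357771$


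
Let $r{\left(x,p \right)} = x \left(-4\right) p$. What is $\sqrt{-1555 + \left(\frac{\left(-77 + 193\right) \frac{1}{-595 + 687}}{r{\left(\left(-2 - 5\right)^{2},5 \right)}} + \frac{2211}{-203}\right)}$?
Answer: $\frac{i \sqrt{3413577805935}}{46690} \approx 39.571 i$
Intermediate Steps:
$r{\left(x,p \right)} = - 4 p x$ ($r{\left(x,p \right)} = - 4 x p = - 4 p x$)
$\sqrt{-1555 + \left(\frac{\left(-77 + 193\right) \frac{1}{-595 + 687}}{r{\left(\left(-2 - 5\right)^{2},5 \right)}} + \frac{2211}{-203}\right)} = \sqrt{-1555 + \left(\frac{\left(-77 + 193\right) \frac{1}{-595 + 687}}{\left(-4\right) 5 \left(-2 - 5\right)^{2}} + \frac{2211}{-203}\right)} = \sqrt{-1555 + \left(\frac{116 \cdot \frac{1}{92}}{\left(-4\right) 5 \left(-7\right)^{2}} + 2211 \left(- \frac{1}{203}\right)\right)} = \sqrt{-1555 - \left(\frac{2211}{203} - \frac{116 \cdot \frac{1}{92}}{\left(-4\right) 5 \cdot 49}\right)} = \sqrt{-1555 - \left(\frac{2211}{203} - \frac{29}{23 \left(-980\right)}\right)} = \sqrt{-1555 + \left(\frac{29}{23} \left(- \frac{1}{980}\right) - \frac{2211}{203}\right)} = \sqrt{-1555 - \frac{7120261}{653660}} = \sqrt{- \frac{1023561561}{653660}} = \frac{i \sqrt{3413577805935}}{46690}$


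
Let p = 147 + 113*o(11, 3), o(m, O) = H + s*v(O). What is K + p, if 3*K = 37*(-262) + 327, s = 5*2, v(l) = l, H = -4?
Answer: -112/3 ≈ -37.333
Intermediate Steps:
s = 10
K = -9367/3 (K = (37*(-262) + 327)/3 = (-9694 + 327)/3 = (⅓)*(-9367) = -9367/3 ≈ -3122.3)
o(m, O) = -4 + 10*O
p = 3085 (p = 147 + 113*(-4 + 10*3) = 147 + 113*(-4 + 30) = 147 + 113*26 = 147 + 2938 = 3085)
K + p = -9367/3 + 3085 = -112/3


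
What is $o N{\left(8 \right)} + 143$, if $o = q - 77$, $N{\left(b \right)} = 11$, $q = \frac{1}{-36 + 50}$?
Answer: $- \frac{9845}{14} \approx -703.21$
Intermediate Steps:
$q = \frac{1}{14} \approx 0.071429$
$o = - \frac{1077}{14}$ ($o = \frac{1}{14} - 77 = - \frac{1077}{14} \approx -76.929$)
$o N{\left(8 \right)} + 143 = \left(- \frac{1077}{14}\right) 11 + 143 = - \frac{11847}{14} + 143 = - \frac{9845}{14}$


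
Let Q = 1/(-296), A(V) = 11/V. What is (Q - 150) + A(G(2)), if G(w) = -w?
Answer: -46029/296 ≈ -155.50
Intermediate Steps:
Q = -1/296 ≈ -0.0033784
(Q - 150) + A(G(2)) = (-1/296 - 150) + 11/((-1*2)) = -44401/296 + 11/(-2) = -44401/296 + 11*(-1/2) = -44401/296 - 11/2 = -46029/296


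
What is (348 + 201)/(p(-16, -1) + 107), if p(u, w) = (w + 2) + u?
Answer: 549/92 ≈ 5.9674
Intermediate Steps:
p(u, w) = 2 + u + w (p(u, w) = (2 + w) + u = 2 + u + w)
(348 + 201)/(p(-16, -1) + 107) = (348 + 201)/((2 - 16 - 1) + 107) = 549/(-15 + 107) = 549/92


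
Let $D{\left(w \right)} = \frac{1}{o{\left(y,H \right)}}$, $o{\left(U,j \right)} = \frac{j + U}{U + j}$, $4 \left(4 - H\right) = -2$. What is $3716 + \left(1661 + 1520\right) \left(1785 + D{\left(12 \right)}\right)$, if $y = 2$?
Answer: $5684982$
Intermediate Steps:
$H = \frac{9}{2}$ ($H = 4 - - \frac{1}{2} = 4 + \frac{1}{2} = \frac{9}{2} \approx 4.5$)
$o{\left(U,j \right)} = 1$ ($o{\left(U,j \right)} = \frac{U + j}{U + j} = 1$)
$D{\left(w \right)} = 1$ ($D{\left(w \right)} = 1^{-1} = 1$)
$3716 + \left(1661 + 1520\right) \left(1785 + D{\left(12 \right)}\right) = 3716 + \left(1661 + 1520\right) \left(1785 + 1\right) = 3716 + 3181 \cdot 1786 = 3716 + 5681266 = 5684982$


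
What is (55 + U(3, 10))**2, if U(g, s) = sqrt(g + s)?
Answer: (55 + sqrt(13))**2 ≈ 3434.6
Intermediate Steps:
(55 + U(3, 10))**2 = (55 + sqrt(3 + 10))**2 = (55 + sqrt(13))**2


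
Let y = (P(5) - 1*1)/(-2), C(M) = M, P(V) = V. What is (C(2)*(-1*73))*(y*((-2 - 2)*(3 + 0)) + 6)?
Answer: -4380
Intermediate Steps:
y = -2 (y = (5 - 1*1)/(-2) = (5 - 1)*(-½) = 4*(-½) = -2)
(C(2)*(-1*73))*(y*((-2 - 2)*(3 + 0)) + 6) = (2*(-1*73))*(-2*(-2 - 2)*(3 + 0) + 6) = (2*(-73))*(-(-8)*3 + 6) = -146*(-2*(-12) + 6) = -146*(24 + 6) = -146*30 = -4380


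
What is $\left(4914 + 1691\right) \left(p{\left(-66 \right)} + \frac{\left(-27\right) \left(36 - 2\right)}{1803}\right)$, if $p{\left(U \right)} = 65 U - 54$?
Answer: $- \frac{17245985250}{601} \approx -2.8695 \cdot 10^{7}$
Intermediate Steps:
$p{\left(U \right)} = -54 + 65 U$
$\left(4914 + 1691\right) \left(p{\left(-66 \right)} + \frac{\left(-27\right) \left(36 - 2\right)}{1803}\right) = \left(4914 + 1691\right) \left(\left(-54 + 65 \left(-66\right)\right) + \frac{\left(-27\right) \left(36 - 2\right)}{1803}\right) = 6605 \left(\left(-54 - 4290\right) + \left(-27\right) 34 \cdot \frac{1}{1803}\right) = 6605 \left(-4344 - \frac{306}{601}\right) = 6605 \left(- \frac{2611050}{601}\right) = - \frac{17245985250}{601}$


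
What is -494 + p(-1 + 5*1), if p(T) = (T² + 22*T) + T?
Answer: -386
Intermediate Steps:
p(T) = T² + 23*T
-494 + p(-1 + 5*1) = -494 + (-1 + 5*1)*(23 + (-1 + 5*1)) = -494 + (-1 + 5)*(23 + (-1 + 5)) = -494 + 4*(23 + 4) = -494 + 4*27 = -494 + 108 = -386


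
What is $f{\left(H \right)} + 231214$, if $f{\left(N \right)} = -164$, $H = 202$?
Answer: $231050$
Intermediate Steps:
$f{\left(H \right)} + 231214 = -164 + 231214 = 231050$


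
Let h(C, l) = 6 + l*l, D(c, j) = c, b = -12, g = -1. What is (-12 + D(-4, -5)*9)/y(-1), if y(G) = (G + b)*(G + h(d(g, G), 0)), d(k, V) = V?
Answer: 48/65 ≈ 0.73846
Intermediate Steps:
h(C, l) = 6 + l²
y(G) = (-12 + G)*(6 + G) (y(G) = (G - 12)*(G + (6 + 0²)) = (-12 + G)*(G + (6 + 0)) = (-12 + G)*(G + 6) = (-12 + G)*(6 + G))
(-12 + D(-4, -5)*9)/y(-1) = (-12 - 4*9)/(-72 + (-1)² - 6*(-1)) = (-12 - 36)/(-72 + 1 + 6) = -48/(-65) = -48*(-1/65) = 48/65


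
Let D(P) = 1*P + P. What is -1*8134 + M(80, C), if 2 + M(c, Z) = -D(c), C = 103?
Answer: -8296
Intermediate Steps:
D(P) = 2*P (D(P) = P + P = 2*P)
M(c, Z) = -2 - 2*c
-1*8134 + M(80, C) = -1*8134 + (-2 - 2*80) = -8134 + (-2 - 160) = -8134 - 162 = -8296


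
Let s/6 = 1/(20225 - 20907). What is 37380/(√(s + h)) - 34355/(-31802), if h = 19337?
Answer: 34355/31802 + 18690*√2248524674/3296957 ≈ 269.89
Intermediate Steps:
s = -3/341 (s = 6/(20225 - 20907) = 6/(-682) = 6*(-1/682) = -3/341 ≈ -0.0087977)
37380/(√(s + h)) - 34355/(-31802) = 37380/(√(-3/341 + 19337)) - 34355/(-31802) = 37380/(√(6593914/341)) - 34355*(-1/31802) = 37380/((√2248524674/341)) + 34355/31802 = 37380*(√2248524674/6593914) + 34355/31802 = 18690*√2248524674/3296957 + 34355/31802 = 34355/31802 + 18690*√2248524674/3296957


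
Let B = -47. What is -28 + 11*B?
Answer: -545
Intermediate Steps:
-28 + 11*B = -28 + 11*(-47) = -28 - 517 = -545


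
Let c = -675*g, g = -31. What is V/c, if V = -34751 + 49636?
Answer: 2977/4185 ≈ 0.71135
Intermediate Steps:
V = 14885
c = 20925 (c = -675*(-31) = 20925)
V/c = 14885/20925 = 14885*(1/20925) = 2977/4185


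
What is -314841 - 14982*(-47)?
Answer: 389313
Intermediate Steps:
-314841 - 14982*(-47) = -314841 - 1*(-704154) = -314841 + 704154 = 389313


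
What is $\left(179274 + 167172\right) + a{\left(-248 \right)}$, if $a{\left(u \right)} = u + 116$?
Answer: $346314$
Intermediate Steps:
$a{\left(u \right)} = 116 + u$
$\left(179274 + 167172\right) + a{\left(-248 \right)} = \left(179274 + 167172\right) + \left(116 - 248\right) = 346446 - 132 = 346314$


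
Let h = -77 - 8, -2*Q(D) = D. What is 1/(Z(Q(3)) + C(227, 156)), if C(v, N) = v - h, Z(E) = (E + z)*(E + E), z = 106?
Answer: -2/3 ≈ -0.66667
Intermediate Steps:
Q(D) = -D/2
Z(E) = 2*E*(106 + E) (Z(E) = (E + 106)*(E + E) = (106 + E)*(2*E) = 2*E*(106 + E))
h = -85
C(v, N) = 85 + v (C(v, N) = v - 1*(-85) = v + 85 = 85 + v)
1/(Z(Q(3)) + C(227, 156)) = 1/(2*(-1/2*3)*(106 - 1/2*3) + (85 + 227)) = 1/(2*(-3/2)*(106 - 3/2) + 312) = 1/(2*(-3/2)*(209/2) + 312) = 1/(-627/2 + 312) = 1/(-3/2) = -2/3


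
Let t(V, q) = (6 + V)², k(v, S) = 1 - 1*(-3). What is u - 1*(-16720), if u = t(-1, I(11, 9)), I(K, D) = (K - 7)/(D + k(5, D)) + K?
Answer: 16745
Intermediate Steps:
k(v, S) = 4 (k(v, S) = 1 + 3 = 4)
I(K, D) = K + (-7 + K)/(4 + D) (I(K, D) = (K - 7)/(D + 4) + K = (-7 + K)/(4 + D) + K = K + (-7 + K)/(4 + D))
u = 25 (u = (6 - 1)² = 5² = 25)
u - 1*(-16720) = 25 - 1*(-16720) = 25 + 16720 = 16745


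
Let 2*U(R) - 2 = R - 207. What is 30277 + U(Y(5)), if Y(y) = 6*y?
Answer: 60379/2 ≈ 30190.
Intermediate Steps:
U(R) = -205/2 + R/2 (U(R) = 1 + (R - 207)/2 = 1 + (-207 + R)/2 = 1 + (-207/2 + R/2) = -205/2 + R/2)
30277 + U(Y(5)) = 30277 + (-205/2 + (6*5)/2) = 30277 + (-205/2 + (½)*30) = 30277 + (-205/2 + 15) = 30277 - 175/2 = 60379/2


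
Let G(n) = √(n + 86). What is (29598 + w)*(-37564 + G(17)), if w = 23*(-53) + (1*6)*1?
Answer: -1066254140 + 28385*√103 ≈ -1.0660e+9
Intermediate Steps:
G(n) = √(86 + n)
w = -1213 (w = -1219 + 6*1 = -1219 + 6 = -1213)
(29598 + w)*(-37564 + G(17)) = (29598 - 1213)*(-37564 + √(86 + 17)) = 28385*(-37564 + √103) = -1066254140 + 28385*√103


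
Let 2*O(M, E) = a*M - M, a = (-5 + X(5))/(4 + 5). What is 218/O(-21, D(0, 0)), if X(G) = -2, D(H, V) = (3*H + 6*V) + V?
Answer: 327/28 ≈ 11.679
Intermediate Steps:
D(H, V) = 3*H + 7*V
a = -7/9 (a = (-5 - 2)/(4 + 5) = -7/9 ≈ -0.77778)
O(M, E) = -8*M/9 (O(M, E) = (-7*M/9 - M)/2 = (-16*M/9)/2 = -8*M/9)
218/O(-21, D(0, 0)) = 218/((-8/9*(-21))) = 218/(56/3) = 218*(3/56) = 327/28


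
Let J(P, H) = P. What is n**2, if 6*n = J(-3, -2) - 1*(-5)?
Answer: 1/9 ≈ 0.11111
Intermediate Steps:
n = 1/3 (n = (-3 - 1*(-5))/6 = (-3 + 5)/6 = (1/6)*2 = 1/3 ≈ 0.33333)
n**2 = (1/3)**2 = 1/9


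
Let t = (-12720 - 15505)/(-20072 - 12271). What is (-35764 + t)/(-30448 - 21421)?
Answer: 1156686827/1677599067 ≈ 0.68949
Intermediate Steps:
t = 28225/32343 (t = -28225/(-32343) = -28225*(-1/32343) = 28225/32343 ≈ 0.87268)
(-35764 + t)/(-30448 - 21421) = (-35764 + 28225/32343)/(-30448 - 21421) = -1156686827/32343/(-51869) = -1156686827/32343*(-1/51869) = 1156686827/1677599067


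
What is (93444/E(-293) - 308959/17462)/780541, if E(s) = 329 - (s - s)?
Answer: 1530071617/4484206483918 ≈ 0.00034121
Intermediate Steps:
E(s) = 329 (E(s) = 329 - 1*0 = 329 + 0 = 329)
(93444/E(-293) - 308959/17462)/780541 = (93444/329 - 308959/17462)/780541 = (93444*(1/329) - 308959*1/17462)*(1/780541) = (93444/329 - 308959/17462)*(1/780541) = (1530071617/5744998)*(1/780541) = 1530071617/4484206483918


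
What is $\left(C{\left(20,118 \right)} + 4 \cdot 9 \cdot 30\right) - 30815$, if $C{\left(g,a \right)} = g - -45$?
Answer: $-29670$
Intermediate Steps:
$C{\left(g,a \right)} = 45 + g$ ($C{\left(g,a \right)} = g + 45 = 45 + g$)
$\left(C{\left(20,118 \right)} + 4 \cdot 9 \cdot 30\right) - 30815 = \left(\left(45 + 20\right) + 4 \cdot 9 \cdot 30\right) - 30815 = \left(65 + 36 \cdot 30\right) - 30815 = \left(65 + 1080\right) - 30815 = 1145 - 30815 = -29670$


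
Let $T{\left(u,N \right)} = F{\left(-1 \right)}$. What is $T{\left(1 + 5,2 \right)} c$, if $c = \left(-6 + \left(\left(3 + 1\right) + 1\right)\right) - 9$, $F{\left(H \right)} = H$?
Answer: $10$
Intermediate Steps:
$T{\left(u,N \right)} = -1$
$c = -10$ ($c = \left(-6 + \left(4 + 1\right)\right) - 9 = \left(-6 + 5\right) - 9 = -1 - 9 = -10$)
$T{\left(1 + 5,2 \right)} c = \left(-1\right) \left(-10\right) = 10$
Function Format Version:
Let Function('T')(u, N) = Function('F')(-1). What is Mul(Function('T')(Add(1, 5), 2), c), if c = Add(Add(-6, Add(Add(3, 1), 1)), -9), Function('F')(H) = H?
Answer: 10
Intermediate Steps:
Function('T')(u, N) = -1
c = -10 (c = Add(Add(-6, Add(4, 1)), -9) = Add(Add(-6, 5), -9) = Add(-1, -9) = -10)
Mul(Function('T')(Add(1, 5), 2), c) = Mul(-1, -10) = 10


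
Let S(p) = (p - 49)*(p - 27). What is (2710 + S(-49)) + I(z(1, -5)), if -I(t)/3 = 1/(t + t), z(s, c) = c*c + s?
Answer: 528213/52 ≈ 10158.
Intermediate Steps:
S(p) = (-49 + p)*(-27 + p)
z(s, c) = s + c² (z(s, c) = c² + s = s + c²)
I(t) = -3/(2*t) (I(t) = -3/(t + t) = -3*1/(2*t) = -3/(2*t))
(2710 + S(-49)) + I(z(1, -5)) = (2710 + (1323 + (-49)² - 76*(-49))) - 3/(2*(1 + (-5)²)) = (2710 + (1323 + 2401 + 3724)) - 3/(2*(1 + 25)) = (2710 + 7448) - 3/2/26 = 10158 - 3/2*1/26 = 10158 - 3/52 = 528213/52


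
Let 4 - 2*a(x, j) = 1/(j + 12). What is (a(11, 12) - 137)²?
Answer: 42003361/2304 ≈ 18231.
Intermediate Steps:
a(x, j) = 2 - 1/(2*(12 + j)) (a(x, j) = 2 - 1/(2*(j + 12)) = 2 - 1/(2*(12 + j)))
(a(11, 12) - 137)² = ((47 + 4*12)/(2*(12 + 12)) - 137)² = ((½)*(47 + 48)/24 - 137)² = ((½)*(1/24)*95 - 137)² = (95/48 - 137)² = (-6481/48)² = 42003361/2304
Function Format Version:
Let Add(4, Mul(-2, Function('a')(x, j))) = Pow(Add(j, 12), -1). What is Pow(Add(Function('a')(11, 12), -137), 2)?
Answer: Rational(42003361, 2304) ≈ 18231.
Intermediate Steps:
Function('a')(x, j) = Add(2, Mul(Rational(-1, 2), Pow(Add(12, j), -1))) (Function('a')(x, j) = Add(2, Mul(Rational(-1, 2), Pow(Add(j, 12), -1))) = Add(2, Mul(Rational(-1, 2), Pow(Add(12, j), -1))))
Pow(Add(Function('a')(11, 12), -137), 2) = Pow(Add(Mul(Rational(1, 2), Pow(Add(12, 12), -1), Add(47, Mul(4, 12))), -137), 2) = Pow(Add(Mul(Rational(1, 2), Pow(24, -1), Add(47, 48)), -137), 2) = Pow(Add(Mul(Rational(1, 2), Rational(1, 24), 95), -137), 2) = Pow(Add(Rational(95, 48), -137), 2) = Pow(Rational(-6481, 48), 2) = Rational(42003361, 2304)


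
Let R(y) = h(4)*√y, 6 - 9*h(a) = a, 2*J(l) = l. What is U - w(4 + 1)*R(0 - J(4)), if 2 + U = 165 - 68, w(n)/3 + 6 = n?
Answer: 95 + 2*I*√2/3 ≈ 95.0 + 0.94281*I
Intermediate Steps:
J(l) = l/2
w(n) = -18 + 3*n
h(a) = ⅔ - a/9
R(y) = 2*√y/9 (R(y) = (⅔ - ⅑*4)*√y = (⅔ - 4/9)*√y = 2*√y/9)
U = 95 (U = -2 + (165 - 68) = -2 + 97 = 95)
U - w(4 + 1)*R(0 - J(4)) = 95 - (-18 + 3*(4 + 1))*2*√(0 - 4/2)/9 = 95 - (-18 + 3*5)*2*√(0 - 1*2)/9 = 95 - (-18 + 15)*2*√(0 - 2)/9 = 95 - (-3)*2*√(-2)/9 = 95 - (-3)*2*(I*√2)/9 = 95 - (-3)*2*I*√2/9 = 95 - (-2)*I*√2/3 = 95 + 2*I*√2/3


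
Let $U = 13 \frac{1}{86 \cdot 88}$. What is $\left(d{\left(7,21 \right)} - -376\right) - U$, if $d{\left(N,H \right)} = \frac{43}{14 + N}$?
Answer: $\frac{60082079}{158928} \approx 378.05$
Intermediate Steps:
$U = \frac{13}{7568}$ ($U = 13 \cdot \frac{1}{86} \cdot \frac{1}{88} = 13 \cdot \frac{1}{7568} = \frac{13}{7568} \approx 0.0017178$)
$\left(d{\left(7,21 \right)} - -376\right) - U = \left(\frac{43}{14 + 7} - -376\right) - \frac{13}{7568} = \left(\frac{43}{21} + 376\right) - \frac{13}{7568} = \frac{7939}{21} - \frac{13}{7568} = \frac{60082079}{158928}$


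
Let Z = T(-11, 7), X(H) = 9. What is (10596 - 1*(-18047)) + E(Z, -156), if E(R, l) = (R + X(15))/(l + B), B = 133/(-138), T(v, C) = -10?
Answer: 620436161/21661 ≈ 28643.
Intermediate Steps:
B = -133/138 (B = 133*(-1/138) = -133/138 ≈ -0.96377)
Z = -10
E(R, l) = (9 + R)/(-133/138 + l) (E(R, l) = (R + 9)/(l - 133/138) = (9 + R)/(-133/138 + l))
(10596 - 1*(-18047)) + E(Z, -156) = (10596 - 1*(-18047)) + 138*(9 - 10)/(-133 + 138*(-156)) = (10596 + 18047) + 138*(-1)/(-133 - 21528) = 28643 + 138*(-1)/(-21661) = 28643 + 138*(-1/21661)*(-1) = 28643 + 138/21661 = 620436161/21661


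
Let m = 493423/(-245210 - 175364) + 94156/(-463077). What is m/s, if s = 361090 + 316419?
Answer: -5471273635/2692865242295118 ≈ -2.0318e-6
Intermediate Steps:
s = 677509
m = -38298915445/27822592314 (m = 493423/(-420574) + 94156*(-1/463077) = 493423*(-1/420574) - 94156/463077 = -70489/60082 - 94156/463077 = -38298915445/27822592314 ≈ -1.3765)
m/s = -38298915445/27822592314/677509 = -38298915445/27822592314*1/677509 = -5471273635/2692865242295118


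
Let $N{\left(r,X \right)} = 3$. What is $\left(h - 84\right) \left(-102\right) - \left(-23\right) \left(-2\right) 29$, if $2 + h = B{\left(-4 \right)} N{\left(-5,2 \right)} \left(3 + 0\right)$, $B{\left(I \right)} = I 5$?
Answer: $25798$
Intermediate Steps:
$B{\left(I \right)} = 5 I$
$h = -182$ ($h = -2 + 5 \left(-4\right) 3 \left(3 + 0\right) = -2 + \left(-20\right) 3 \cdot 3 = -2 - 180 = -182$)
$\left(h - 84\right) \left(-102\right) - \left(-23\right) \left(-2\right) 29 = \left(-182 - 84\right) \left(-102\right) - \left(-23\right) \left(-2\right) 29 = \left(-266\right) \left(-102\right) - 46 \cdot 29 = 27132 - 1334 = 25798$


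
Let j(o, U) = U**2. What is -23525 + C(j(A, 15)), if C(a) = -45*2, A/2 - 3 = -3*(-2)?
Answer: -23615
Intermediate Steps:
A = 18 (A = 6 + 2*(-3*(-2)) = 6 + 2*6 = 6 + 12 = 18)
C(a) = -90
-23525 + C(j(A, 15)) = -23525 - 90 = -23615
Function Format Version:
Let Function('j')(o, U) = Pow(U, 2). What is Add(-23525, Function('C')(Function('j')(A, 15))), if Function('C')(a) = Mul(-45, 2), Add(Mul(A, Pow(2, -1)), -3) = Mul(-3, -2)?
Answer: -23615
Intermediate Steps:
A = 18 (A = Add(6, Mul(2, Mul(-3, -2))) = Add(6, Mul(2, 6)) = Add(6, 12) = 18)
Function('C')(a) = -90
Add(-23525, Function('C')(Function('j')(A, 15))) = Add(-23525, -90) = -23615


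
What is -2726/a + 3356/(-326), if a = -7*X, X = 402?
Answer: -2138777/229341 ≈ -9.3257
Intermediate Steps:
a = -2814 (a = -7*402 = -2814)
-2726/a + 3356/(-326) = -2726/(-2814) + 3356/(-326) = -2726*(-1/2814) + 3356*(-1/326) = 1363/1407 - 1678/163 = -2138777/229341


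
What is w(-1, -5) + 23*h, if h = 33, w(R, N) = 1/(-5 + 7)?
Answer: 1519/2 ≈ 759.50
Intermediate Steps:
w(R, N) = 1/2
w(-1, -5) + 23*h = 1/2 + 23*33 = 1/2 + 759 = 1519/2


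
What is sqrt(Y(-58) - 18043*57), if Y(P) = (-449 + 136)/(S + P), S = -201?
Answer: 4*I*sqrt(4311840029)/259 ≈ 1014.1*I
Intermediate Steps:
Y(P) = -313/(-201 + P) (Y(P) = (-449 + 136)/(-201 + P) = -313/(-201 + P))
sqrt(Y(-58) - 18043*57) = sqrt(-313/(-201 - 58) - 18043*57) = sqrt(-313/(-259) - 1028451) = sqrt(-313*(-1/259) - 1028451) = sqrt(313/259 - 1028451) = sqrt(-266368496/259) = 4*I*sqrt(4311840029)/259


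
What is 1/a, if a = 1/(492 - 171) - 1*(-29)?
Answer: 321/9310 ≈ 0.034479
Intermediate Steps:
a = 9310/321 (a = 1/321 + 29 = 9310/321 ≈ 29.003)
1/a = 1/(9310/321) = 321/9310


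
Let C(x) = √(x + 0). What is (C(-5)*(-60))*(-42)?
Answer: 2520*I*√5 ≈ 5634.9*I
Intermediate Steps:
C(x) = √x
(C(-5)*(-60))*(-42) = (√(-5)*(-60))*(-42) = ((I*√5)*(-60))*(-42) = -60*I*√5*(-42) = 2520*I*√5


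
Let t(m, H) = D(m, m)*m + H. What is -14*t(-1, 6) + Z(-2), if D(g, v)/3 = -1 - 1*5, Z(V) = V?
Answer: -338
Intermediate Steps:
D(g, v) = -18 (D(g, v) = 3*(-1 - 1*5) = 3*(-1 - 5) = 3*(-6) = -18)
t(m, H) = H - 18*m (t(m, H) = -18*m + H = H - 18*m)
-14*t(-1, 6) + Z(-2) = -14*(6 - 18*(-1)) - 2 = -14*(6 + 18) - 2 = -14*24 - 2 = -336 - 2 = -338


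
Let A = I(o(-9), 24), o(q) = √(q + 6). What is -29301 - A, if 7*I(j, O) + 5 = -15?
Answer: -205087/7 ≈ -29298.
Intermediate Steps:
o(q) = √(6 + q)
I(j, O) = -20/7 (I(j, O) = -5/7 + (⅐)*(-15) = -5/7 - 15/7 = -20/7)
A = -20/7 ≈ -2.8571
-29301 - A = -29301 - 1*(-20/7) = -29301 + 20/7 = -205087/7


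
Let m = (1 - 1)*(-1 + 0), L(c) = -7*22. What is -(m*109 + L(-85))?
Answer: 154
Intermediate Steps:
L(c) = -154
m = 0 (m = 0*(-1) = 0)
-(m*109 + L(-85)) = -(0*109 - 154) = -(0 - 154) = -1*(-154) = 154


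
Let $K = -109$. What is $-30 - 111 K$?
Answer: $12069$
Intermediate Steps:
$-30 - 111 K = -30 - -12099 = -30 + 12099 = 12069$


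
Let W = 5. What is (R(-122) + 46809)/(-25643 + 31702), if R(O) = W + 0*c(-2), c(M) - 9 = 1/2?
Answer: 46814/6059 ≈ 7.7264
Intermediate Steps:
c(M) = 19/2 (c(M) = 9 + 1/2 = 19/2)
R(O) = 5 (R(O) = 5 + 0*(19/2) = 5 + 0 = 5)
(R(-122) + 46809)/(-25643 + 31702) = (5 + 46809)/(-25643 + 31702) = 46814/6059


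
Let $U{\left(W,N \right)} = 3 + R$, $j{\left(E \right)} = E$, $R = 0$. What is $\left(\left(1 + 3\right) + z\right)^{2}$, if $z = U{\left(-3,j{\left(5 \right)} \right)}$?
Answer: $49$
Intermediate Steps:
$U{\left(W,N \right)} = 3$ ($U{\left(W,N \right)} = 3 + 0 = 3$)
$z = 3$
$\left(\left(1 + 3\right) + z\right)^{2} = \left(\left(1 + 3\right) + 3\right)^{2} = \left(4 + 3\right)^{2} = 7^{2} = 49$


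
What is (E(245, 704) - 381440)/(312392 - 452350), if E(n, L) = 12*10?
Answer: 190660/69979 ≈ 2.7245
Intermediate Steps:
E(n, L) = 120
(E(245, 704) - 381440)/(312392 - 452350) = (120 - 381440)/(312392 - 452350) = -381320/(-139958) = -381320*(-1/139958) = 190660/69979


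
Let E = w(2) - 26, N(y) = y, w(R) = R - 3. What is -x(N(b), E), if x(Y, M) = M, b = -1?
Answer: 27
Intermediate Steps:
w(R) = -3 + R
E = -27 (E = (-3 + 2) - 26 = -1 - 26 = -27)
-x(N(b), E) = -1*(-27) = 27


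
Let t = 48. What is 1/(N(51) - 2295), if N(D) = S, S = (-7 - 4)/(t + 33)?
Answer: -81/185906 ≈ -0.00043570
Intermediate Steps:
S = -11/81 (S = (-7 - 4)/(48 + 33) = -11/81 ≈ -0.13580)
N(D) = -11/81
1/(N(51) - 2295) = 1/(-11/81 - 2295) = 1/(-185906/81) = -81/185906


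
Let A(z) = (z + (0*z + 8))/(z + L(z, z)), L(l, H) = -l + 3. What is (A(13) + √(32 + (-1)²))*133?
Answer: 931 + 133*√33 ≈ 1695.0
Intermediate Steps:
L(l, H) = 3 - l
A(z) = 8/3 + z/3 (A(z) = (z + (0*z + 8))/(z + (3 - z)) = (z + (0 + 8))/3 = (z + 8)*(⅓) = (8 + z)*(⅓) = 8/3 + z/3)
(A(13) + √(32 + (-1)²))*133 = ((8/3 + (⅓)*13) + √(32 + (-1)²))*133 = ((8/3 + 13/3) + √(32 + 1))*133 = (7 + √33)*133 = 931 + 133*√33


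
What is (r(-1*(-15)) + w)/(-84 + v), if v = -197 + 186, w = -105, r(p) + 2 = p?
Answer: 92/95 ≈ 0.96842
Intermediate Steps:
r(p) = -2 + p
v = -11
(r(-1*(-15)) + w)/(-84 + v) = ((-2 - 1*(-15)) - 105)/(-84 - 11) = ((-2 + 15) - 105)/(-95) = (13 - 105)*(-1/95) = -92*(-1/95) = 92/95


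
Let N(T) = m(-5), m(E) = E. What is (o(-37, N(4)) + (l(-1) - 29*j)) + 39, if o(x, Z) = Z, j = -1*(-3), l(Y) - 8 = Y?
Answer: -46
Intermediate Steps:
l(Y) = 8 + Y
j = 3
N(T) = -5
(o(-37, N(4)) + (l(-1) - 29*j)) + 39 = (-5 + ((8 - 1) - 29*3)) + 39 = (-5 + (7 - 87)) + 39 = (-5 - 80) + 39 = -85 + 39 = -46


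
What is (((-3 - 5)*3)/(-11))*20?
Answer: 480/11 ≈ 43.636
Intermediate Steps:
(((-3 - 5)*3)/(-11))*20 = -(-8)*3/11*20 = -1/11*(-24)*20 = (24/11)*20 = 480/11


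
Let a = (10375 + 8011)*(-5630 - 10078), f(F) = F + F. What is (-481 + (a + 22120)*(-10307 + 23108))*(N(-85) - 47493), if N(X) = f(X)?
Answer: 176197667908903487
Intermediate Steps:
f(F) = 2*F
N(X) = 2*X
a = -288807288 (a = 18386*(-15708) = -288807288)
(-481 + (a + 22120)*(-10307 + 23108))*(N(-85) - 47493) = (-481 + (-288807288 + 22120)*(-10307 + 23108))*(2*(-85) - 47493) = (-481 - 288785168*12801)*(-170 - 47493) = (-481 - 3696738935568)*(-47663) = -3696738936049*(-47663) = 176197667908903487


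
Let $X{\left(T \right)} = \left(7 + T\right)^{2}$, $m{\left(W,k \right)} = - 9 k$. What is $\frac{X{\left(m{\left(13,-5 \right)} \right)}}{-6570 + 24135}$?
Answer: $\frac{2704}{17565} \approx 0.15394$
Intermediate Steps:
$\frac{X{\left(m{\left(13,-5 \right)} \right)}}{-6570 + 24135} = \frac{\left(7 - -45\right)^{2}}{-6570 + 24135} = \frac{\left(7 + 45\right)^{2}}{17565} = 52^{2} \cdot \frac{1}{17565} = 2704 \cdot \frac{1}{17565} = \frac{2704}{17565}$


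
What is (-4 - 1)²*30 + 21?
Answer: 771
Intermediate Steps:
(-4 - 1)²*30 + 21 = (-5)²*30 + 21 = 25*30 + 21 = 750 + 21 = 771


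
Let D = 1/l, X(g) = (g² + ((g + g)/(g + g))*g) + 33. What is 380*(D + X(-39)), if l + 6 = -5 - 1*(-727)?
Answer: 103050395/179 ≈ 5.7570e+5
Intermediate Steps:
l = 716 (l = -6 + (-5 - 1*(-727)) = -6 + (-5 + 727) = -6 + 722 = 716)
X(g) = 33 + g + g² (X(g) = (g² + ((2*g)/((2*g)))*g) + 33 = (g² + ((2*g)*(1/(2*g)))*g) + 33 = (g² + 1*g) + 33 = (g² + g) + 33 = (g + g²) + 33 = 33 + g + g²)
D = 1/716 ≈ 0.0013966
380*(D + X(-39)) = 380*(1/716 + (33 - 39 + (-39)²)) = 380*(1/716 + (33 - 39 + 1521)) = 380*(1/716 + 1515) = 380*(1084741/716) = 103050395/179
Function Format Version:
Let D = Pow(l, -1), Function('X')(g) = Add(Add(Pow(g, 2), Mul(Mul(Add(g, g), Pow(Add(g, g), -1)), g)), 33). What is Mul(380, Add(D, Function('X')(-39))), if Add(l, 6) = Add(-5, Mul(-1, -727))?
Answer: Rational(103050395, 179) ≈ 5.7570e+5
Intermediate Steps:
l = 716 (l = Add(-6, Add(-5, Mul(-1, -727))) = Add(-6, Add(-5, 727)) = Add(-6, 722) = 716)
Function('X')(g) = Add(33, g, Pow(g, 2)) (Function('X')(g) = Add(Add(Pow(g, 2), Mul(Mul(Mul(2, g), Pow(Mul(2, g), -1)), g)), 33) = Add(Add(Pow(g, 2), Mul(Mul(Mul(2, g), Mul(Rational(1, 2), Pow(g, -1))), g)), 33) = Add(Add(Pow(g, 2), Mul(1, g)), 33) = Add(Add(Pow(g, 2), g), 33) = Add(Add(g, Pow(g, 2)), 33) = Add(33, g, Pow(g, 2)))
D = Rational(1, 716) (D = Pow(716, -1) = Rational(1, 716) ≈ 0.0013966)
Mul(380, Add(D, Function('X')(-39))) = Mul(380, Add(Rational(1, 716), Add(33, -39, Pow(-39, 2)))) = Mul(380, Add(Rational(1, 716), Add(33, -39, 1521))) = Mul(380, Add(Rational(1, 716), 1515)) = Mul(380, Rational(1084741, 716)) = Rational(103050395, 179)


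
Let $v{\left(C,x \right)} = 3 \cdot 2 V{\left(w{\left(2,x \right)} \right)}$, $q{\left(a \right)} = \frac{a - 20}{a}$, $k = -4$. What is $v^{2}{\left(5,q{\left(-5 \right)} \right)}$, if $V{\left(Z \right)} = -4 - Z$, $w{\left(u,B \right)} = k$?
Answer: $0$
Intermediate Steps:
$w{\left(u,B \right)} = -4$
$q{\left(a \right)} = \frac{-20 + a}{a}$ ($q{\left(a \right)} = \frac{a - 20}{a} = \frac{-20 + a}{a}$)
$v{\left(C,x \right)} = 0$ ($v{\left(C,x \right)} = 3 \cdot 2 \left(-4 - -4\right) = 6 \left(-4 + 4\right) = 6 \cdot 0 = 0$)
$v^{2}{\left(5,q{\left(-5 \right)} \right)} = 0^{2} = 0$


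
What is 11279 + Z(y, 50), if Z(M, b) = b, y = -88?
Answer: 11329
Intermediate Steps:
11279 + Z(y, 50) = 11279 + 50 = 11329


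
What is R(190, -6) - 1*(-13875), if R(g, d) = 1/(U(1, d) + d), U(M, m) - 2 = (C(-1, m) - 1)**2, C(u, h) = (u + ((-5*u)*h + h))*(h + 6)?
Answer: 41624/3 ≈ 13875.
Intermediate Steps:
C(u, h) = (6 + h)*(h + u - 5*h*u) (C(u, h) = (u + (-5*h*u + h))*(6 + h) = (u + (h - 5*h*u))*(6 + h) = (h + u - 5*h*u)*(6 + h) = (6 + h)*(h + u - 5*h*u))
U(M, m) = 2 + (-7 + 6*m**2 + 35*m)**2 (U(M, m) = 2 + ((m**2 + 6*m + 6*(-1) - 29*m*(-1) - 5*(-1)*m**2) - 1)**2 = 2 + ((m**2 + 6*m - 6 + 29*m + 5*m**2) - 1)**2 = 2 + ((-6 + 6*m**2 + 35*m) - 1)**2 = 2 + (-7 + 6*m**2 + 35*m)**2)
R(g, d) = 1/(2 + d + (-7 + 6*d**2 + 35*d)**2) (R(g, d) = 1/((2 + (-7 + 6*d**2 + 35*d)**2) + d) = 1/(2 + d + (-7 + 6*d**2 + 35*d)**2))
R(190, -6) - 1*(-13875) = 1/(2 - 6 + (-7 + 6*(-6)**2 + 35*(-6))**2) - 1*(-13875) = 1/(2 - 6 + (-7 + 6*36 - 210)**2) + 13875 = 1/(2 - 6 + (-7 + 216 - 210)**2) + 13875 = 1/(2 - 6 + (-1)**2) + 13875 = 1/(2 - 6 + 1) + 13875 = 1/(-3) + 13875 = -1/3 + 13875 = 41624/3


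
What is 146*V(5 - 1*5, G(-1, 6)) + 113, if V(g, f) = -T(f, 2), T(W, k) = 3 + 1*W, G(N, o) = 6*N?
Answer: 551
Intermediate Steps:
T(W, k) = 3 + W
V(g, f) = -3 - f (V(g, f) = -(3 + f) = -3 - f)
146*V(5 - 1*5, G(-1, 6)) + 113 = 146*(-3 - 6*(-1)) + 113 = 146*(-3 - 1*(-6)) + 113 = 146*(-3 + 6) + 113 = 146*3 + 113 = 438 + 113 = 551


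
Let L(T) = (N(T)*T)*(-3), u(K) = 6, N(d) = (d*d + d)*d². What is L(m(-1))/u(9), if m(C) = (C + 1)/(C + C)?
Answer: 0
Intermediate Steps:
N(d) = d²*(d + d²) (N(d) = (d² + d)*d² = (d + d²)*d² = d²*(d + d²))
m(C) = (1 + C)/(2*C) (m(C) = (1 + C)/((2*C)) = (1 + C)*(1/(2*C)) = (1 + C)/(2*C))
L(T) = -3*T⁴*(1 + T) (L(T) = ((T³*(1 + T))*T)*(-3) = (T⁴*(1 + T))*(-3) = -3*T⁴*(1 + T))
L(m(-1))/u(9) = (3*((½)*(1 - 1)/(-1))⁴*(-1 - (1 - 1)/(2*(-1))))/6 = (3*((½)*(-1)*0)⁴*(-1 - (-1)*0/2))*(⅙) = (3*0⁴*(-1 - 1*0))*(⅙) = (3*0*(-1 + 0))*(⅙) = (3*0*(-1))*(⅙) = 0*(⅙) = 0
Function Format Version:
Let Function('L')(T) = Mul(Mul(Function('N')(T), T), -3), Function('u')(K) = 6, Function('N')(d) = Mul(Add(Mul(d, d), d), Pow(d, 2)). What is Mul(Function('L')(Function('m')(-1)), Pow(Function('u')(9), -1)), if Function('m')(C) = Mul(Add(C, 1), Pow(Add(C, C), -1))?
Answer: 0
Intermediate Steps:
Function('N')(d) = Mul(Pow(d, 2), Add(d, Pow(d, 2))) (Function('N')(d) = Mul(Add(Pow(d, 2), d), Pow(d, 2)) = Mul(Add(d, Pow(d, 2)), Pow(d, 2)) = Mul(Pow(d, 2), Add(d, Pow(d, 2))))
Function('m')(C) = Mul(Rational(1, 2), Pow(C, -1), Add(1, C)) (Function('m')(C) = Mul(Add(1, C), Pow(Mul(2, C), -1)) = Mul(Add(1, C), Mul(Rational(1, 2), Pow(C, -1))) = Mul(Rational(1, 2), Pow(C, -1), Add(1, C)))
Function('L')(T) = Mul(-3, Pow(T, 4), Add(1, T)) (Function('L')(T) = Mul(Mul(Mul(Pow(T, 3), Add(1, T)), T), -3) = Mul(Mul(Pow(T, 4), Add(1, T)), -3) = Mul(-3, Pow(T, 4), Add(1, T)))
Mul(Function('L')(Function('m')(-1)), Pow(Function('u')(9), -1)) = Mul(Mul(3, Pow(Mul(Rational(1, 2), Pow(-1, -1), Add(1, -1)), 4), Add(-1, Mul(-1, Mul(Rational(1, 2), Pow(-1, -1), Add(1, -1))))), Pow(6, -1)) = Mul(Mul(3, Pow(Mul(Rational(1, 2), -1, 0), 4), Add(-1, Mul(-1, Mul(Rational(1, 2), -1, 0)))), Rational(1, 6)) = Mul(Mul(3, Pow(0, 4), Add(-1, Mul(-1, 0))), Rational(1, 6)) = Mul(Mul(3, 0, Add(-1, 0)), Rational(1, 6)) = Mul(Mul(3, 0, -1), Rational(1, 6)) = Mul(0, Rational(1, 6)) = 0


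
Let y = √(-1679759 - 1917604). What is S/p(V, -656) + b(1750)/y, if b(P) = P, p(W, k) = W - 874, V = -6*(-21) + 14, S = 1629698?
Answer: -814849/367 - 250*I*√399707/171303 ≈ -2220.3 - 0.92267*I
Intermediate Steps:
y = 3*I*√399707 (y = √(-3597363) = 3*I*√399707 ≈ 1896.7*I)
V = 140 (V = 126 + 14 = 140)
p(W, k) = -874 + W
S/p(V, -656) + b(1750)/y = 1629698/(-874 + 140) + 1750/((3*I*√399707)) = 1629698/(-734) + 1750*(-I*√399707/1199121) = 1629698*(-1/734) - 250*I*√399707/171303 = -814849/367 - 250*I*√399707/171303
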